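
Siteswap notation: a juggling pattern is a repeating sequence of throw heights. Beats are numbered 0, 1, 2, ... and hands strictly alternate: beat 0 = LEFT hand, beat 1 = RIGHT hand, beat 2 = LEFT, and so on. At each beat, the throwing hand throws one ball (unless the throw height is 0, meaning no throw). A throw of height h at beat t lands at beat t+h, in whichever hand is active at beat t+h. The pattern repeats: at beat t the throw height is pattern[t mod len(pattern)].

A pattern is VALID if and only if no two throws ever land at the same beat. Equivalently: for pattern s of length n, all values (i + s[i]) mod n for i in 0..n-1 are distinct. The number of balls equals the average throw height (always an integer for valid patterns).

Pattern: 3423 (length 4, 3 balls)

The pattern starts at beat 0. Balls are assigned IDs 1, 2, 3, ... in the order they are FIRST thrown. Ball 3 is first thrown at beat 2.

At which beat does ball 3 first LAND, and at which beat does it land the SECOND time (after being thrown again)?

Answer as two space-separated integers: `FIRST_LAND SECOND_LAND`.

Answer: 4 7

Derivation:
Beat 0 (L): throw ball1 h=3 -> lands@3:R; in-air after throw: [b1@3:R]
Beat 1 (R): throw ball2 h=4 -> lands@5:R; in-air after throw: [b1@3:R b2@5:R]
Beat 2 (L): throw ball3 h=2 -> lands@4:L; in-air after throw: [b1@3:R b3@4:L b2@5:R]
Beat 3 (R): throw ball1 h=3 -> lands@6:L; in-air after throw: [b3@4:L b2@5:R b1@6:L]
Beat 4 (L): throw ball3 h=3 -> lands@7:R; in-air after throw: [b2@5:R b1@6:L b3@7:R]
Beat 5 (R): throw ball2 h=4 -> lands@9:R; in-air after throw: [b1@6:L b3@7:R b2@9:R]
Beat 6 (L): throw ball1 h=2 -> lands@8:L; in-air after throw: [b3@7:R b1@8:L b2@9:R]
Beat 7 (R): throw ball3 h=3 -> lands@10:L; in-air after throw: [b1@8:L b2@9:R b3@10:L]
Ball 3: thrown@2 h=2 -> first land @4; rethrown@4 h=3 -> second land @7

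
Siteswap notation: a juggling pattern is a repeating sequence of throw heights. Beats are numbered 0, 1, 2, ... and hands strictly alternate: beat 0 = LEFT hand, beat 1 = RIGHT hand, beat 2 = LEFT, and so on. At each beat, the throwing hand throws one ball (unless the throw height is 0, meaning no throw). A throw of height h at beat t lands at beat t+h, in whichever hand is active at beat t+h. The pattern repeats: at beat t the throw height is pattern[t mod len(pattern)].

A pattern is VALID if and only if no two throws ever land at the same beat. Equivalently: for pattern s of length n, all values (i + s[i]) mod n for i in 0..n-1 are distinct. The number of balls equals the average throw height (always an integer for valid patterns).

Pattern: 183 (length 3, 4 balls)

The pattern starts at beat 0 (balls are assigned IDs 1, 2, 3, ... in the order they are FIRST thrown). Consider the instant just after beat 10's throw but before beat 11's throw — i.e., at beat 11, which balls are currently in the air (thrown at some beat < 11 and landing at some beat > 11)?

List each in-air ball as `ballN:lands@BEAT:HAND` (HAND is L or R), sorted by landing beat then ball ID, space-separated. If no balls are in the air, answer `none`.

Answer: ball3:lands@12:L ball4:lands@15:R ball1:lands@18:L

Derivation:
Beat 0 (L): throw ball1 h=1 -> lands@1:R; in-air after throw: [b1@1:R]
Beat 1 (R): throw ball1 h=8 -> lands@9:R; in-air after throw: [b1@9:R]
Beat 2 (L): throw ball2 h=3 -> lands@5:R; in-air after throw: [b2@5:R b1@9:R]
Beat 3 (R): throw ball3 h=1 -> lands@4:L; in-air after throw: [b3@4:L b2@5:R b1@9:R]
Beat 4 (L): throw ball3 h=8 -> lands@12:L; in-air after throw: [b2@5:R b1@9:R b3@12:L]
Beat 5 (R): throw ball2 h=3 -> lands@8:L; in-air after throw: [b2@8:L b1@9:R b3@12:L]
Beat 6 (L): throw ball4 h=1 -> lands@7:R; in-air after throw: [b4@7:R b2@8:L b1@9:R b3@12:L]
Beat 7 (R): throw ball4 h=8 -> lands@15:R; in-air after throw: [b2@8:L b1@9:R b3@12:L b4@15:R]
Beat 8 (L): throw ball2 h=3 -> lands@11:R; in-air after throw: [b1@9:R b2@11:R b3@12:L b4@15:R]
Beat 9 (R): throw ball1 h=1 -> lands@10:L; in-air after throw: [b1@10:L b2@11:R b3@12:L b4@15:R]
Beat 10 (L): throw ball1 h=8 -> lands@18:L; in-air after throw: [b2@11:R b3@12:L b4@15:R b1@18:L]
Beat 11 (R): throw ball2 h=3 -> lands@14:L; in-air after throw: [b3@12:L b2@14:L b4@15:R b1@18:L]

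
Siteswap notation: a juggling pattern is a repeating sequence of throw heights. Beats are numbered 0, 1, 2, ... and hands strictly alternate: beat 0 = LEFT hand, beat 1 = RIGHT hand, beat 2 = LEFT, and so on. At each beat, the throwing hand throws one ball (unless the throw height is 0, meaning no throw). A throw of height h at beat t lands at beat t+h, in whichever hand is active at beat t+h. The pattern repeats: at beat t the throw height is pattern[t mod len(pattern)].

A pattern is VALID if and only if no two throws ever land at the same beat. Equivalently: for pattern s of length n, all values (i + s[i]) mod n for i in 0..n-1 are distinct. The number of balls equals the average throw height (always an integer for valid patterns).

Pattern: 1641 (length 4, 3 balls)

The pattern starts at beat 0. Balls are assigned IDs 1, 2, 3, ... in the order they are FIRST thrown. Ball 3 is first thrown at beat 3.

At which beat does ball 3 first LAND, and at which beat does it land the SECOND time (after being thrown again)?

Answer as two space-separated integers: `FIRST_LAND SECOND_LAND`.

Beat 0 (L): throw ball1 h=1 -> lands@1:R; in-air after throw: [b1@1:R]
Beat 1 (R): throw ball1 h=6 -> lands@7:R; in-air after throw: [b1@7:R]
Beat 2 (L): throw ball2 h=4 -> lands@6:L; in-air after throw: [b2@6:L b1@7:R]
Beat 3 (R): throw ball3 h=1 -> lands@4:L; in-air after throw: [b3@4:L b2@6:L b1@7:R]
Beat 4 (L): throw ball3 h=1 -> lands@5:R; in-air after throw: [b3@5:R b2@6:L b1@7:R]
Beat 5 (R): throw ball3 h=6 -> lands@11:R; in-air after throw: [b2@6:L b1@7:R b3@11:R]
Ball 3: thrown@3 h=1 -> first land @4; rethrown@4 h=1 -> second land @5

Answer: 4 5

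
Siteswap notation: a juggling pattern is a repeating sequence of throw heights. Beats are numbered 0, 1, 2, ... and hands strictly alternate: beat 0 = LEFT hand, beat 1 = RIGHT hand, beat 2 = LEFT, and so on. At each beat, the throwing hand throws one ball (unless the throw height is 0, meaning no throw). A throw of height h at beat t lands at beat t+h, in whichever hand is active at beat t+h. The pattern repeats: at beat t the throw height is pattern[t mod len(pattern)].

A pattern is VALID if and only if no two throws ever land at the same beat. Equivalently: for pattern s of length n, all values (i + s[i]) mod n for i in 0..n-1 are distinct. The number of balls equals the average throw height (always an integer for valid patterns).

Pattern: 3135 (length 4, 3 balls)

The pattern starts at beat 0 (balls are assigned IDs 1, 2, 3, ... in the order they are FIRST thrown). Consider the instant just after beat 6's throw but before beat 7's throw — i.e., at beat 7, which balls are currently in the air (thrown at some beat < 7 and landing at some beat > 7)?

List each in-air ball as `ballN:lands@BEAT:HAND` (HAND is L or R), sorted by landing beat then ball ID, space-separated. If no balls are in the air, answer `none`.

Answer: ball1:lands@8:L ball2:lands@9:R

Derivation:
Beat 0 (L): throw ball1 h=3 -> lands@3:R; in-air after throw: [b1@3:R]
Beat 1 (R): throw ball2 h=1 -> lands@2:L; in-air after throw: [b2@2:L b1@3:R]
Beat 2 (L): throw ball2 h=3 -> lands@5:R; in-air after throw: [b1@3:R b2@5:R]
Beat 3 (R): throw ball1 h=5 -> lands@8:L; in-air after throw: [b2@5:R b1@8:L]
Beat 4 (L): throw ball3 h=3 -> lands@7:R; in-air after throw: [b2@5:R b3@7:R b1@8:L]
Beat 5 (R): throw ball2 h=1 -> lands@6:L; in-air after throw: [b2@6:L b3@7:R b1@8:L]
Beat 6 (L): throw ball2 h=3 -> lands@9:R; in-air after throw: [b3@7:R b1@8:L b2@9:R]
Beat 7 (R): throw ball3 h=5 -> lands@12:L; in-air after throw: [b1@8:L b2@9:R b3@12:L]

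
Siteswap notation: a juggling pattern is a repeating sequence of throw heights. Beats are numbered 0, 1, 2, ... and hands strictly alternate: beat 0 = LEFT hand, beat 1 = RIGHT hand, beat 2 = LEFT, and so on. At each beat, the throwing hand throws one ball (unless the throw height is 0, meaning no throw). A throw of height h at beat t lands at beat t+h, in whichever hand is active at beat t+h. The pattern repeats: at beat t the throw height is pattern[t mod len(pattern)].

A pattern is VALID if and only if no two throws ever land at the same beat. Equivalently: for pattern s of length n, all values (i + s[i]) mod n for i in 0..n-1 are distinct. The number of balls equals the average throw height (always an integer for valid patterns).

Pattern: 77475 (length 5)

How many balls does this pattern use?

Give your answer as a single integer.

Answer: 6

Derivation:
Pattern = [7, 7, 4, 7, 5], length n = 5
  position 0: throw height = 7, running sum = 7
  position 1: throw height = 7, running sum = 14
  position 2: throw height = 4, running sum = 18
  position 3: throw height = 7, running sum = 25
  position 4: throw height = 5, running sum = 30
Total sum = 30; balls = sum / n = 30 / 5 = 6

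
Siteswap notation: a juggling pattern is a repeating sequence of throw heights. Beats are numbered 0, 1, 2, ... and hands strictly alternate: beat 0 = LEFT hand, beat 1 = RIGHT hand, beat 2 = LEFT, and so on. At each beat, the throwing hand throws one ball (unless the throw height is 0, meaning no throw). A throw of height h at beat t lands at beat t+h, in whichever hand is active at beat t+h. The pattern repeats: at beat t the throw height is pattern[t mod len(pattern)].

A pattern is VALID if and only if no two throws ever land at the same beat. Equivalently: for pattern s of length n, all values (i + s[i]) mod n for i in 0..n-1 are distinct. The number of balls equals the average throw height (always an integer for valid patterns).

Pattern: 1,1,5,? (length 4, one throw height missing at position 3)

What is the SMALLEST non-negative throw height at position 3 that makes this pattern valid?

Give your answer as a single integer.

i=0: (0 + 1) mod 4 = 1
i=1: (1 + 1) mod 4 = 2
i=2: (2 + 5) mod 4 = 3
i=3: s[i]=? (unknown)
Known residues: [1, 2, 3]; need a permutation of 0..3, so missing residue r = 0
Need (3 + s) mod 4 = 0; smallest s = (0 - 3) mod 4 = 1

Answer: 1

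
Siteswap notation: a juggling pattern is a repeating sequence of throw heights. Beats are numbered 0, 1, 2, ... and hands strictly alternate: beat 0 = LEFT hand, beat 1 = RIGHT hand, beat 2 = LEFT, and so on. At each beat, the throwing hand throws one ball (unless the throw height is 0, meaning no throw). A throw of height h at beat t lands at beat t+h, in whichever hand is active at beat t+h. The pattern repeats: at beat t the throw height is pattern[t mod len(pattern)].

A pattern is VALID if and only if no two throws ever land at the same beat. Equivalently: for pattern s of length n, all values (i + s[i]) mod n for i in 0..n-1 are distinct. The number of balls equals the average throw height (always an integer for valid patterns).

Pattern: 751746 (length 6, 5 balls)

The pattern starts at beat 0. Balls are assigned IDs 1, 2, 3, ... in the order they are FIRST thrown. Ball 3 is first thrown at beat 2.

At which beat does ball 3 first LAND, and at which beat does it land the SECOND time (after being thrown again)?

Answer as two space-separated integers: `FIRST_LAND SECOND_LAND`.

Beat 0 (L): throw ball1 h=7 -> lands@7:R; in-air after throw: [b1@7:R]
Beat 1 (R): throw ball2 h=5 -> lands@6:L; in-air after throw: [b2@6:L b1@7:R]
Beat 2 (L): throw ball3 h=1 -> lands@3:R; in-air after throw: [b3@3:R b2@6:L b1@7:R]
Beat 3 (R): throw ball3 h=7 -> lands@10:L; in-air after throw: [b2@6:L b1@7:R b3@10:L]
Beat 4 (L): throw ball4 h=4 -> lands@8:L; in-air after throw: [b2@6:L b1@7:R b4@8:L b3@10:L]
Beat 5 (R): throw ball5 h=6 -> lands@11:R; in-air after throw: [b2@6:L b1@7:R b4@8:L b3@10:L b5@11:R]
Beat 6 (L): throw ball2 h=7 -> lands@13:R; in-air after throw: [b1@7:R b4@8:L b3@10:L b5@11:R b2@13:R]
Beat 7 (R): throw ball1 h=5 -> lands@12:L; in-air after throw: [b4@8:L b3@10:L b5@11:R b1@12:L b2@13:R]
Beat 8 (L): throw ball4 h=1 -> lands@9:R; in-air after throw: [b4@9:R b3@10:L b5@11:R b1@12:L b2@13:R]
Beat 9 (R): throw ball4 h=7 -> lands@16:L; in-air after throw: [b3@10:L b5@11:R b1@12:L b2@13:R b4@16:L]
Beat 10 (L): throw ball3 h=4 -> lands@14:L; in-air after throw: [b5@11:R b1@12:L b2@13:R b3@14:L b4@16:L]
Ball 3: thrown@2 h=1 -> first land @3; rethrown@3 h=7 -> second land @10

Answer: 3 10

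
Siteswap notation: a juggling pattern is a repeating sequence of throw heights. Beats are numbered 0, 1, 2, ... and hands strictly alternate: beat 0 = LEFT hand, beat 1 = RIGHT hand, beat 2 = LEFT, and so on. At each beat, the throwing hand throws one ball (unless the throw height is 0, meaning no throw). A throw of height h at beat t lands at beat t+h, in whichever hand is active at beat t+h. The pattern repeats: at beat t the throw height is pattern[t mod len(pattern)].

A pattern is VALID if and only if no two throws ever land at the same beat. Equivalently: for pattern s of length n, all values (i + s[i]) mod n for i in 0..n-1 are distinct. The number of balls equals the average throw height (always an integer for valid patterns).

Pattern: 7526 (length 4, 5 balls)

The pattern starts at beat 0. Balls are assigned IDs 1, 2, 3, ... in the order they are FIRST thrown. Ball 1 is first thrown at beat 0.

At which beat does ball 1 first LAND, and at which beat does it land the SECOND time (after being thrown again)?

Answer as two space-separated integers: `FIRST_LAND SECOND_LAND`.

Answer: 7 13

Derivation:
Beat 0 (L): throw ball1 h=7 -> lands@7:R; in-air after throw: [b1@7:R]
Beat 1 (R): throw ball2 h=5 -> lands@6:L; in-air after throw: [b2@6:L b1@7:R]
Beat 2 (L): throw ball3 h=2 -> lands@4:L; in-air after throw: [b3@4:L b2@6:L b1@7:R]
Beat 3 (R): throw ball4 h=6 -> lands@9:R; in-air after throw: [b3@4:L b2@6:L b1@7:R b4@9:R]
Beat 4 (L): throw ball3 h=7 -> lands@11:R; in-air after throw: [b2@6:L b1@7:R b4@9:R b3@11:R]
Beat 5 (R): throw ball5 h=5 -> lands@10:L; in-air after throw: [b2@6:L b1@7:R b4@9:R b5@10:L b3@11:R]
Beat 6 (L): throw ball2 h=2 -> lands@8:L; in-air after throw: [b1@7:R b2@8:L b4@9:R b5@10:L b3@11:R]
Beat 7 (R): throw ball1 h=6 -> lands@13:R; in-air after throw: [b2@8:L b4@9:R b5@10:L b3@11:R b1@13:R]
Beat 8 (L): throw ball2 h=7 -> lands@15:R; in-air after throw: [b4@9:R b5@10:L b3@11:R b1@13:R b2@15:R]
Beat 9 (R): throw ball4 h=5 -> lands@14:L; in-air after throw: [b5@10:L b3@11:R b1@13:R b4@14:L b2@15:R]
Beat 10 (L): throw ball5 h=2 -> lands@12:L; in-air after throw: [b3@11:R b5@12:L b1@13:R b4@14:L b2@15:R]
Beat 11 (R): throw ball3 h=6 -> lands@17:R; in-air after throw: [b5@12:L b1@13:R b4@14:L b2@15:R b3@17:R]
Beat 12 (L): throw ball5 h=7 -> lands@19:R; in-air after throw: [b1@13:R b4@14:L b2@15:R b3@17:R b5@19:R]
Beat 13 (R): throw ball1 h=5 -> lands@18:L; in-air after throw: [b4@14:L b2@15:R b3@17:R b1@18:L b5@19:R]
Ball 1: thrown@0 h=7 -> first land @7; rethrown@7 h=6 -> second land @13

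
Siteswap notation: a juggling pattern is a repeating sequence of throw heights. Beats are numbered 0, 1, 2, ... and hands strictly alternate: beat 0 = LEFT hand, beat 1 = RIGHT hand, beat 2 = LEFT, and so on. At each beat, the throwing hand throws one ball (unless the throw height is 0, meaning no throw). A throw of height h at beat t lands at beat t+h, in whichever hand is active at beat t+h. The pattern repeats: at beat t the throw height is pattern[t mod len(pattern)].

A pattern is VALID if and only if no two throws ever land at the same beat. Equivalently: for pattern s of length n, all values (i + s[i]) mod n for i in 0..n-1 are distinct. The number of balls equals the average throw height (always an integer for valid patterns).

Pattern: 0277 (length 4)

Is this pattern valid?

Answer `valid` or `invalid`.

i=0: (i + s[i]) mod n = (0 + 0) mod 4 = 0
i=1: (i + s[i]) mod n = (1 + 2) mod 4 = 3
i=2: (i + s[i]) mod n = (2 + 7) mod 4 = 1
i=3: (i + s[i]) mod n = (3 + 7) mod 4 = 2
Residues: [0, 3, 1, 2], distinct: True

Answer: valid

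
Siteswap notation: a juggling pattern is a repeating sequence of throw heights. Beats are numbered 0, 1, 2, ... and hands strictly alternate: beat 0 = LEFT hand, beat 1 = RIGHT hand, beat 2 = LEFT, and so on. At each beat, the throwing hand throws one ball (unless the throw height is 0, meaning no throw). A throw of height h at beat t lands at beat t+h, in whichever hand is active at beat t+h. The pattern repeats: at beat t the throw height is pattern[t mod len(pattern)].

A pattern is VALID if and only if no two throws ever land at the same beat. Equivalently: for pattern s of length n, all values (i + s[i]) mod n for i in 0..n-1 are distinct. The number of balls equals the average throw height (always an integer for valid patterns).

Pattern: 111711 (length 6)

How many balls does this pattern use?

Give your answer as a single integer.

Answer: 2

Derivation:
Pattern = [1, 1, 1, 7, 1, 1], length n = 6
  position 0: throw height = 1, running sum = 1
  position 1: throw height = 1, running sum = 2
  position 2: throw height = 1, running sum = 3
  position 3: throw height = 7, running sum = 10
  position 4: throw height = 1, running sum = 11
  position 5: throw height = 1, running sum = 12
Total sum = 12; balls = sum / n = 12 / 6 = 2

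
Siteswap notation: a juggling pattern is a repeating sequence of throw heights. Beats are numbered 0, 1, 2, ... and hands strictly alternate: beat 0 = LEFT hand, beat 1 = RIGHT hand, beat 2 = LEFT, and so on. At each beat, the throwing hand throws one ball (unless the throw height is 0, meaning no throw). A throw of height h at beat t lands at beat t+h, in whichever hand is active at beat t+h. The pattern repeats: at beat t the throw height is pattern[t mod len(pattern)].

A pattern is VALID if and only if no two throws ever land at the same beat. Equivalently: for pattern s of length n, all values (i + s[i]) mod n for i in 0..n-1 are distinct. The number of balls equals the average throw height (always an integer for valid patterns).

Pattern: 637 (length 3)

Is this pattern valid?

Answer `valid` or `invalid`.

Answer: invalid

Derivation:
i=0: (i + s[i]) mod n = (0 + 6) mod 3 = 0
i=1: (i + s[i]) mod n = (1 + 3) mod 3 = 1
i=2: (i + s[i]) mod n = (2 + 7) mod 3 = 0
Residues: [0, 1, 0], distinct: False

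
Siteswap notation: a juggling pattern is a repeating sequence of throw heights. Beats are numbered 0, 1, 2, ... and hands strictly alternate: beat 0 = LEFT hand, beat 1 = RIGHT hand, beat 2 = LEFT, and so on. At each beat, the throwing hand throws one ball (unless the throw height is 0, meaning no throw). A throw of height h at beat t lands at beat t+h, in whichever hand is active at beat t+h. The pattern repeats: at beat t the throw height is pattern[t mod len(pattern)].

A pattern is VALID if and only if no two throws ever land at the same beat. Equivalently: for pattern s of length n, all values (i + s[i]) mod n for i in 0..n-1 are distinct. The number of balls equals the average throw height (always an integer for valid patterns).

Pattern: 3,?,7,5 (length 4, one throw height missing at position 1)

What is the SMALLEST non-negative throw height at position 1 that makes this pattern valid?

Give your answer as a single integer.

i=0: (0 + 3) mod 4 = 3
i=1: s[i]=? (unknown)
i=2: (2 + 7) mod 4 = 1
i=3: (3 + 5) mod 4 = 0
Known residues: [0, 1, 3]; need a permutation of 0..3, so missing residue r = 2
Need (1 + s) mod 4 = 2; smallest s = (2 - 1) mod 4 = 1

Answer: 1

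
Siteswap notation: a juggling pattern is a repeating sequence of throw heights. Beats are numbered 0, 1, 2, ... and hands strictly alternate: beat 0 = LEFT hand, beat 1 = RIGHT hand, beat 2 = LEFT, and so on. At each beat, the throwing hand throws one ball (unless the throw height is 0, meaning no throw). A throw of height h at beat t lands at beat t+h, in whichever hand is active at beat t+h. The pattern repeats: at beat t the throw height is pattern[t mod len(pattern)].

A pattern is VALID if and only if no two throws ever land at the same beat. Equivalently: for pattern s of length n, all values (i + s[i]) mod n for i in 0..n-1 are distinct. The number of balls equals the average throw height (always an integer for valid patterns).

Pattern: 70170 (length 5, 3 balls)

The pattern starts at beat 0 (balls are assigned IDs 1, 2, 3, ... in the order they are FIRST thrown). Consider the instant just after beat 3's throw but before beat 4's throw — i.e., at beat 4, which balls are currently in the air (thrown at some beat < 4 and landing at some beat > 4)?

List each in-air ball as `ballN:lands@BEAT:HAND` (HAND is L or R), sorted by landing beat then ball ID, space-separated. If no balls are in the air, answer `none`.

Answer: ball1:lands@7:R ball2:lands@10:L

Derivation:
Beat 0 (L): throw ball1 h=7 -> lands@7:R; in-air after throw: [b1@7:R]
Beat 2 (L): throw ball2 h=1 -> lands@3:R; in-air after throw: [b2@3:R b1@7:R]
Beat 3 (R): throw ball2 h=7 -> lands@10:L; in-air after throw: [b1@7:R b2@10:L]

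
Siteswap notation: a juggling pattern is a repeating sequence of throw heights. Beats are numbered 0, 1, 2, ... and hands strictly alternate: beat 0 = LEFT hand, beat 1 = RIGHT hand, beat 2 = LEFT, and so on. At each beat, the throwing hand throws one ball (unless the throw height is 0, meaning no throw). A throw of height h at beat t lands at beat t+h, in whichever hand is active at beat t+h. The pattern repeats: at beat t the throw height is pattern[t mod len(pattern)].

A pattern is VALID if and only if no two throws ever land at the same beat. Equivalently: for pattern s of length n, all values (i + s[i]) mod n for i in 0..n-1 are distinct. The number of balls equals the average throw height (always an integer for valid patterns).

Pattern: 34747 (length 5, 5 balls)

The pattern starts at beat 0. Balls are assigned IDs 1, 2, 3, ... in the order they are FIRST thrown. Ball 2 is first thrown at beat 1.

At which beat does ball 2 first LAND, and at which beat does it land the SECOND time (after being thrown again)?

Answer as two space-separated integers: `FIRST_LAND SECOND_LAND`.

Answer: 5 8

Derivation:
Beat 0 (L): throw ball1 h=3 -> lands@3:R; in-air after throw: [b1@3:R]
Beat 1 (R): throw ball2 h=4 -> lands@5:R; in-air after throw: [b1@3:R b2@5:R]
Beat 2 (L): throw ball3 h=7 -> lands@9:R; in-air after throw: [b1@3:R b2@5:R b3@9:R]
Beat 3 (R): throw ball1 h=4 -> lands@7:R; in-air after throw: [b2@5:R b1@7:R b3@9:R]
Beat 4 (L): throw ball4 h=7 -> lands@11:R; in-air after throw: [b2@5:R b1@7:R b3@9:R b4@11:R]
Beat 5 (R): throw ball2 h=3 -> lands@8:L; in-air after throw: [b1@7:R b2@8:L b3@9:R b4@11:R]
Beat 6 (L): throw ball5 h=4 -> lands@10:L; in-air after throw: [b1@7:R b2@8:L b3@9:R b5@10:L b4@11:R]
Beat 7 (R): throw ball1 h=7 -> lands@14:L; in-air after throw: [b2@8:L b3@9:R b5@10:L b4@11:R b1@14:L]
Beat 8 (L): throw ball2 h=4 -> lands@12:L; in-air after throw: [b3@9:R b5@10:L b4@11:R b2@12:L b1@14:L]
Ball 2: thrown@1 h=4 -> first land @5; rethrown@5 h=3 -> second land @8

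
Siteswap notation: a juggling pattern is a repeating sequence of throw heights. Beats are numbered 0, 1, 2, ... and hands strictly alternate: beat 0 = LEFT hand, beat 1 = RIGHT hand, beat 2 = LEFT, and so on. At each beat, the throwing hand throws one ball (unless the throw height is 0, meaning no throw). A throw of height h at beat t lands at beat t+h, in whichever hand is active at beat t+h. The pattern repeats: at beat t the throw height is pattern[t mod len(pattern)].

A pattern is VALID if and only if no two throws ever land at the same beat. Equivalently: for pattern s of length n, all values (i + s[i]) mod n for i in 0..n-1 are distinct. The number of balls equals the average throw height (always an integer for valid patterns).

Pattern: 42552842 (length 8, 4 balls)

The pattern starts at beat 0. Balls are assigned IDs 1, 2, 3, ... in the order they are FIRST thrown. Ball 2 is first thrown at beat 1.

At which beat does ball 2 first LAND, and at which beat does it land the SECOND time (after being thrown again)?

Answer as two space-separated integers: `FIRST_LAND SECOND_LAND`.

Beat 0 (L): throw ball1 h=4 -> lands@4:L; in-air after throw: [b1@4:L]
Beat 1 (R): throw ball2 h=2 -> lands@3:R; in-air after throw: [b2@3:R b1@4:L]
Beat 2 (L): throw ball3 h=5 -> lands@7:R; in-air after throw: [b2@3:R b1@4:L b3@7:R]
Beat 3 (R): throw ball2 h=5 -> lands@8:L; in-air after throw: [b1@4:L b3@7:R b2@8:L]
Beat 4 (L): throw ball1 h=2 -> lands@6:L; in-air after throw: [b1@6:L b3@7:R b2@8:L]
Beat 5 (R): throw ball4 h=8 -> lands@13:R; in-air after throw: [b1@6:L b3@7:R b2@8:L b4@13:R]
Beat 6 (L): throw ball1 h=4 -> lands@10:L; in-air after throw: [b3@7:R b2@8:L b1@10:L b4@13:R]
Beat 7 (R): throw ball3 h=2 -> lands@9:R; in-air after throw: [b2@8:L b3@9:R b1@10:L b4@13:R]
Beat 8 (L): throw ball2 h=4 -> lands@12:L; in-air after throw: [b3@9:R b1@10:L b2@12:L b4@13:R]
Ball 2: thrown@1 h=2 -> first land @3; rethrown@3 h=5 -> second land @8

Answer: 3 8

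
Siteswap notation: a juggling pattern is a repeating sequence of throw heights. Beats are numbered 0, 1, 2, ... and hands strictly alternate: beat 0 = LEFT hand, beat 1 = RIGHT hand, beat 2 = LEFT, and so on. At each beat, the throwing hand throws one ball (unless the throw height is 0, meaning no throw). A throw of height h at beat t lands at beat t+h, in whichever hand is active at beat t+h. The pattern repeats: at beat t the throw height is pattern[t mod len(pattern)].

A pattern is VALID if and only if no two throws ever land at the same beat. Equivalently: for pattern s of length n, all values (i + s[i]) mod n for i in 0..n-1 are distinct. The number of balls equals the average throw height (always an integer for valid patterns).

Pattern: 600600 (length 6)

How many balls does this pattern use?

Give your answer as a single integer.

Pattern = [6, 0, 0, 6, 0, 0], length n = 6
  position 0: throw height = 6, running sum = 6
  position 1: throw height = 0, running sum = 6
  position 2: throw height = 0, running sum = 6
  position 3: throw height = 6, running sum = 12
  position 4: throw height = 0, running sum = 12
  position 5: throw height = 0, running sum = 12
Total sum = 12; balls = sum / n = 12 / 6 = 2

Answer: 2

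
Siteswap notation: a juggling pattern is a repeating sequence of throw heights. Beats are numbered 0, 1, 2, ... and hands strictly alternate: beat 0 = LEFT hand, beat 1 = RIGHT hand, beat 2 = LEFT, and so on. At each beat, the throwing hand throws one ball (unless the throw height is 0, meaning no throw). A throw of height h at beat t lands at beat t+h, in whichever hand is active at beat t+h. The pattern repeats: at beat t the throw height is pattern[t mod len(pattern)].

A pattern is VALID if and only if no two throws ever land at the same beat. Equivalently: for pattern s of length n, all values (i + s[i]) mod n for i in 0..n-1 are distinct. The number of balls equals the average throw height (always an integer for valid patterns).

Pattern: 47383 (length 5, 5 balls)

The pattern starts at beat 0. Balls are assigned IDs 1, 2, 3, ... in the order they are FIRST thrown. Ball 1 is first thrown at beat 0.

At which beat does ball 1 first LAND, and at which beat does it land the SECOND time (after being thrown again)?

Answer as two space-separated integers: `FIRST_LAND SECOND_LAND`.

Answer: 4 7

Derivation:
Beat 0 (L): throw ball1 h=4 -> lands@4:L; in-air after throw: [b1@4:L]
Beat 1 (R): throw ball2 h=7 -> lands@8:L; in-air after throw: [b1@4:L b2@8:L]
Beat 2 (L): throw ball3 h=3 -> lands@5:R; in-air after throw: [b1@4:L b3@5:R b2@8:L]
Beat 3 (R): throw ball4 h=8 -> lands@11:R; in-air after throw: [b1@4:L b3@5:R b2@8:L b4@11:R]
Beat 4 (L): throw ball1 h=3 -> lands@7:R; in-air after throw: [b3@5:R b1@7:R b2@8:L b4@11:R]
Beat 5 (R): throw ball3 h=4 -> lands@9:R; in-air after throw: [b1@7:R b2@8:L b3@9:R b4@11:R]
Beat 6 (L): throw ball5 h=7 -> lands@13:R; in-air after throw: [b1@7:R b2@8:L b3@9:R b4@11:R b5@13:R]
Beat 7 (R): throw ball1 h=3 -> lands@10:L; in-air after throw: [b2@8:L b3@9:R b1@10:L b4@11:R b5@13:R]
Ball 1: thrown@0 h=4 -> first land @4; rethrown@4 h=3 -> second land @7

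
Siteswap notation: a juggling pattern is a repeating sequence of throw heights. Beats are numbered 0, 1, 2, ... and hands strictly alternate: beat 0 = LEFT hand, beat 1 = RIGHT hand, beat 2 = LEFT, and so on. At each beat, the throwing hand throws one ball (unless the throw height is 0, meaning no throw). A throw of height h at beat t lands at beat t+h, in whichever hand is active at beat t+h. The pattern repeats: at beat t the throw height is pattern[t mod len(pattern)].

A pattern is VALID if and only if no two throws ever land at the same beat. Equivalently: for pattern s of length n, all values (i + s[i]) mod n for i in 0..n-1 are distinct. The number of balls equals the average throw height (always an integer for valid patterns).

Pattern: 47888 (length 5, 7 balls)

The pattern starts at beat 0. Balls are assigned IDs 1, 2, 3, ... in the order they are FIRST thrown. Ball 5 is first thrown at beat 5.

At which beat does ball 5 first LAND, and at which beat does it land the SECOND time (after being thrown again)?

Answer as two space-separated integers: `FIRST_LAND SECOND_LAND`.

Beat 0 (L): throw ball1 h=4 -> lands@4:L; in-air after throw: [b1@4:L]
Beat 1 (R): throw ball2 h=7 -> lands@8:L; in-air after throw: [b1@4:L b2@8:L]
Beat 2 (L): throw ball3 h=8 -> lands@10:L; in-air after throw: [b1@4:L b2@8:L b3@10:L]
Beat 3 (R): throw ball4 h=8 -> lands@11:R; in-air after throw: [b1@4:L b2@8:L b3@10:L b4@11:R]
Beat 4 (L): throw ball1 h=8 -> lands@12:L; in-air after throw: [b2@8:L b3@10:L b4@11:R b1@12:L]
Beat 5 (R): throw ball5 h=4 -> lands@9:R; in-air after throw: [b2@8:L b5@9:R b3@10:L b4@11:R b1@12:L]
Beat 6 (L): throw ball6 h=7 -> lands@13:R; in-air after throw: [b2@8:L b5@9:R b3@10:L b4@11:R b1@12:L b6@13:R]
Beat 7 (R): throw ball7 h=8 -> lands@15:R; in-air after throw: [b2@8:L b5@9:R b3@10:L b4@11:R b1@12:L b6@13:R b7@15:R]
Beat 8 (L): throw ball2 h=8 -> lands@16:L; in-air after throw: [b5@9:R b3@10:L b4@11:R b1@12:L b6@13:R b7@15:R b2@16:L]
Beat 9 (R): throw ball5 h=8 -> lands@17:R; in-air after throw: [b3@10:L b4@11:R b1@12:L b6@13:R b7@15:R b2@16:L b5@17:R]
Beat 10 (L): throw ball3 h=4 -> lands@14:L; in-air after throw: [b4@11:R b1@12:L b6@13:R b3@14:L b7@15:R b2@16:L b5@17:R]
Beat 11 (R): throw ball4 h=7 -> lands@18:L; in-air after throw: [b1@12:L b6@13:R b3@14:L b7@15:R b2@16:L b5@17:R b4@18:L]
Beat 12 (L): throw ball1 h=8 -> lands@20:L; in-air after throw: [b6@13:R b3@14:L b7@15:R b2@16:L b5@17:R b4@18:L b1@20:L]
Ball 5: thrown@5 h=4 -> first land @9; rethrown@9 h=8 -> second land @17

Answer: 9 17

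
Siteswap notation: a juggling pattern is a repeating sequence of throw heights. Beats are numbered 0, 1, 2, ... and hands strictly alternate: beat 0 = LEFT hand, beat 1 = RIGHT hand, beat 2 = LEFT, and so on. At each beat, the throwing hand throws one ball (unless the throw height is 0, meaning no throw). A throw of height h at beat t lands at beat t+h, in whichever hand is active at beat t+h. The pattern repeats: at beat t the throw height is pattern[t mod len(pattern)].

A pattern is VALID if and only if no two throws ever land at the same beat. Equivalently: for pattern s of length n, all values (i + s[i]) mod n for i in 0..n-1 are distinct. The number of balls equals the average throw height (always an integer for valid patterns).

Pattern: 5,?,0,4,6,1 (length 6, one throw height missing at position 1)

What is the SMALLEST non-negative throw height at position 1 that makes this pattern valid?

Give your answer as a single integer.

Answer: 2

Derivation:
i=0: (0 + 5) mod 6 = 5
i=1: s[i]=? (unknown)
i=2: (2 + 0) mod 6 = 2
i=3: (3 + 4) mod 6 = 1
i=4: (4 + 6) mod 6 = 4
i=5: (5 + 1) mod 6 = 0
Known residues: [0, 1, 2, 4, 5]; need a permutation of 0..5, so missing residue r = 3
Need (1 + s) mod 6 = 3; smallest s = (3 - 1) mod 6 = 2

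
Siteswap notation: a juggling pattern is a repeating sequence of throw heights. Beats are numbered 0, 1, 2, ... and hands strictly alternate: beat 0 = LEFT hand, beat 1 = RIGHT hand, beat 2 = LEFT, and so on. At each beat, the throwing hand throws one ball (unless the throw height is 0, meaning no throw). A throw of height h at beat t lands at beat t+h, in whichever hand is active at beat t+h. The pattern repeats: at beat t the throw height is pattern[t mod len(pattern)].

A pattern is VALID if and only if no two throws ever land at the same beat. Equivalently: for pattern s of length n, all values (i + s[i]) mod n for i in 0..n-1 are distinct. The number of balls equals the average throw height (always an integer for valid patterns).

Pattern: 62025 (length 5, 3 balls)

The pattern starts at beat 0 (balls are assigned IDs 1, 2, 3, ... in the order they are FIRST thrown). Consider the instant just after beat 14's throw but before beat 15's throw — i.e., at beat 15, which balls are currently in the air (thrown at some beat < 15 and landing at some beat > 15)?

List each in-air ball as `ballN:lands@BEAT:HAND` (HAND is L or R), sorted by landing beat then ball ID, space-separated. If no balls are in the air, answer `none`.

Beat 0 (L): throw ball1 h=6 -> lands@6:L; in-air after throw: [b1@6:L]
Beat 1 (R): throw ball2 h=2 -> lands@3:R; in-air after throw: [b2@3:R b1@6:L]
Beat 3 (R): throw ball2 h=2 -> lands@5:R; in-air after throw: [b2@5:R b1@6:L]
Beat 4 (L): throw ball3 h=5 -> lands@9:R; in-air after throw: [b2@5:R b1@6:L b3@9:R]
Beat 5 (R): throw ball2 h=6 -> lands@11:R; in-air after throw: [b1@6:L b3@9:R b2@11:R]
Beat 6 (L): throw ball1 h=2 -> lands@8:L; in-air after throw: [b1@8:L b3@9:R b2@11:R]
Beat 8 (L): throw ball1 h=2 -> lands@10:L; in-air after throw: [b3@9:R b1@10:L b2@11:R]
Beat 9 (R): throw ball3 h=5 -> lands@14:L; in-air after throw: [b1@10:L b2@11:R b3@14:L]
Beat 10 (L): throw ball1 h=6 -> lands@16:L; in-air after throw: [b2@11:R b3@14:L b1@16:L]
Beat 11 (R): throw ball2 h=2 -> lands@13:R; in-air after throw: [b2@13:R b3@14:L b1@16:L]
Beat 13 (R): throw ball2 h=2 -> lands@15:R; in-air after throw: [b3@14:L b2@15:R b1@16:L]
Beat 14 (L): throw ball3 h=5 -> lands@19:R; in-air after throw: [b2@15:R b1@16:L b3@19:R]
Beat 15 (R): throw ball2 h=6 -> lands@21:R; in-air after throw: [b1@16:L b3@19:R b2@21:R]

Answer: ball1:lands@16:L ball3:lands@19:R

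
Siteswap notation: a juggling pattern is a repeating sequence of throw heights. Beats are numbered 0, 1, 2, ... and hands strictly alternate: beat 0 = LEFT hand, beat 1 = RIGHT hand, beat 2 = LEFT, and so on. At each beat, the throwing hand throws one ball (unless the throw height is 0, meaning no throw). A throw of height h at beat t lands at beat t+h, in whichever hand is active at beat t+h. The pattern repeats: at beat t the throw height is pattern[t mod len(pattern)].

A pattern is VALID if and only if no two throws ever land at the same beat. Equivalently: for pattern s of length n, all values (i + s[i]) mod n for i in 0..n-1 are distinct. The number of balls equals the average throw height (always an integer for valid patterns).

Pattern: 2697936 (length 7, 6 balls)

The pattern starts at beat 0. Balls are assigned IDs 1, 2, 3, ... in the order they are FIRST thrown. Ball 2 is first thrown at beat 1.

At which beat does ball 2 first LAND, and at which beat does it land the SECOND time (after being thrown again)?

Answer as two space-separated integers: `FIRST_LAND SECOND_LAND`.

Beat 0 (L): throw ball1 h=2 -> lands@2:L; in-air after throw: [b1@2:L]
Beat 1 (R): throw ball2 h=6 -> lands@7:R; in-air after throw: [b1@2:L b2@7:R]
Beat 2 (L): throw ball1 h=9 -> lands@11:R; in-air after throw: [b2@7:R b1@11:R]
Beat 3 (R): throw ball3 h=7 -> lands@10:L; in-air after throw: [b2@7:R b3@10:L b1@11:R]
Beat 4 (L): throw ball4 h=9 -> lands@13:R; in-air after throw: [b2@7:R b3@10:L b1@11:R b4@13:R]
Beat 5 (R): throw ball5 h=3 -> lands@8:L; in-air after throw: [b2@7:R b5@8:L b3@10:L b1@11:R b4@13:R]
Beat 6 (L): throw ball6 h=6 -> lands@12:L; in-air after throw: [b2@7:R b5@8:L b3@10:L b1@11:R b6@12:L b4@13:R]
Beat 7 (R): throw ball2 h=2 -> lands@9:R; in-air after throw: [b5@8:L b2@9:R b3@10:L b1@11:R b6@12:L b4@13:R]
Beat 8 (L): throw ball5 h=6 -> lands@14:L; in-air after throw: [b2@9:R b3@10:L b1@11:R b6@12:L b4@13:R b5@14:L]
Beat 9 (R): throw ball2 h=9 -> lands@18:L; in-air after throw: [b3@10:L b1@11:R b6@12:L b4@13:R b5@14:L b2@18:L]
Ball 2: thrown@1 h=6 -> first land @7; rethrown@7 h=2 -> second land @9

Answer: 7 9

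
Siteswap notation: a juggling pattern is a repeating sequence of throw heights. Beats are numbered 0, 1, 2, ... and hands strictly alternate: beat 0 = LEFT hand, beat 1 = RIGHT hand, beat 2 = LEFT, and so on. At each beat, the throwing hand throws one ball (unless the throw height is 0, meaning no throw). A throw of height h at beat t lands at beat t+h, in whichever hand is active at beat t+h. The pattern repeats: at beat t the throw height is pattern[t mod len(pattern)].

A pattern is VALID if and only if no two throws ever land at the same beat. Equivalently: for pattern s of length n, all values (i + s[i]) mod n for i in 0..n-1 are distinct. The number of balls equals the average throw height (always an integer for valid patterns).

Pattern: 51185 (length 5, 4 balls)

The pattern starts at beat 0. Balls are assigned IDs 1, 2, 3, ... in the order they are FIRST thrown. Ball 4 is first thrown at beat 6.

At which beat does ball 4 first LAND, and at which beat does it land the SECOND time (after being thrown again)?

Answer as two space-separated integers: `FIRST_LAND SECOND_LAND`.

Beat 0 (L): throw ball1 h=5 -> lands@5:R; in-air after throw: [b1@5:R]
Beat 1 (R): throw ball2 h=1 -> lands@2:L; in-air after throw: [b2@2:L b1@5:R]
Beat 2 (L): throw ball2 h=1 -> lands@3:R; in-air after throw: [b2@3:R b1@5:R]
Beat 3 (R): throw ball2 h=8 -> lands@11:R; in-air after throw: [b1@5:R b2@11:R]
Beat 4 (L): throw ball3 h=5 -> lands@9:R; in-air after throw: [b1@5:R b3@9:R b2@11:R]
Beat 5 (R): throw ball1 h=5 -> lands@10:L; in-air after throw: [b3@9:R b1@10:L b2@11:R]
Beat 6 (L): throw ball4 h=1 -> lands@7:R; in-air after throw: [b4@7:R b3@9:R b1@10:L b2@11:R]
Beat 7 (R): throw ball4 h=1 -> lands@8:L; in-air after throw: [b4@8:L b3@9:R b1@10:L b2@11:R]
Beat 8 (L): throw ball4 h=8 -> lands@16:L; in-air after throw: [b3@9:R b1@10:L b2@11:R b4@16:L]
Ball 4: thrown@6 h=1 -> first land @7; rethrown@7 h=1 -> second land @8

Answer: 7 8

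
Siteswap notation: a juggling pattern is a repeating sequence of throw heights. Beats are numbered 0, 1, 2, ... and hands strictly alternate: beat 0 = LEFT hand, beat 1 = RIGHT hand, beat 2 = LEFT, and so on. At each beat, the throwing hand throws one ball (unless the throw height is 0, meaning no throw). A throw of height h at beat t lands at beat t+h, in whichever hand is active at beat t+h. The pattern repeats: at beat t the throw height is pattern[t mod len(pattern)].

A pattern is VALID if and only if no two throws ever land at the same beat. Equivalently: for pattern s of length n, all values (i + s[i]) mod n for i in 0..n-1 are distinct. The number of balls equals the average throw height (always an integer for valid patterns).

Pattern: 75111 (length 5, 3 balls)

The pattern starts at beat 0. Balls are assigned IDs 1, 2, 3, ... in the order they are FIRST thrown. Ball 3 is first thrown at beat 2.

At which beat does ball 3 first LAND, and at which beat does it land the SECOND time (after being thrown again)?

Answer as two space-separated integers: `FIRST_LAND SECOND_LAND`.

Beat 0 (L): throw ball1 h=7 -> lands@7:R; in-air after throw: [b1@7:R]
Beat 1 (R): throw ball2 h=5 -> lands@6:L; in-air after throw: [b2@6:L b1@7:R]
Beat 2 (L): throw ball3 h=1 -> lands@3:R; in-air after throw: [b3@3:R b2@6:L b1@7:R]
Beat 3 (R): throw ball3 h=1 -> lands@4:L; in-air after throw: [b3@4:L b2@6:L b1@7:R]
Beat 4 (L): throw ball3 h=1 -> lands@5:R; in-air after throw: [b3@5:R b2@6:L b1@7:R]
Ball 3: thrown@2 h=1 -> first land @3; rethrown@3 h=1 -> second land @4

Answer: 3 4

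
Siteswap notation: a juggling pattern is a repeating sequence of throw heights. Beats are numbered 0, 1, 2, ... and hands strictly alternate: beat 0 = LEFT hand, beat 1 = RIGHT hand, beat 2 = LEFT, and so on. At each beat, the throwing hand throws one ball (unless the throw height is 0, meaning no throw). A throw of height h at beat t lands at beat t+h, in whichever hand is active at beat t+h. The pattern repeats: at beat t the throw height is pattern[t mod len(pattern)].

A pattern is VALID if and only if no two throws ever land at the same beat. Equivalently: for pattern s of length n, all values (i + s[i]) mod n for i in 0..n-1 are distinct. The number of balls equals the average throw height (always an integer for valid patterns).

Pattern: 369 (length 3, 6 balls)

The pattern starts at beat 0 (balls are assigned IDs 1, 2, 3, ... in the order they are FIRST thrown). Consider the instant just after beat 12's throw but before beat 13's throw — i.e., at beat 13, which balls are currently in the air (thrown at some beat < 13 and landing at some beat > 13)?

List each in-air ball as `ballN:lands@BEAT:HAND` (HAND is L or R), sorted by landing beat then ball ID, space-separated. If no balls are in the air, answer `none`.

Answer: ball5:lands@14:L ball1:lands@15:R ball4:lands@16:L ball6:lands@17:R ball3:lands@20:L

Derivation:
Beat 0 (L): throw ball1 h=3 -> lands@3:R; in-air after throw: [b1@3:R]
Beat 1 (R): throw ball2 h=6 -> lands@7:R; in-air after throw: [b1@3:R b2@7:R]
Beat 2 (L): throw ball3 h=9 -> lands@11:R; in-air after throw: [b1@3:R b2@7:R b3@11:R]
Beat 3 (R): throw ball1 h=3 -> lands@6:L; in-air after throw: [b1@6:L b2@7:R b3@11:R]
Beat 4 (L): throw ball4 h=6 -> lands@10:L; in-air after throw: [b1@6:L b2@7:R b4@10:L b3@11:R]
Beat 5 (R): throw ball5 h=9 -> lands@14:L; in-air after throw: [b1@6:L b2@7:R b4@10:L b3@11:R b5@14:L]
Beat 6 (L): throw ball1 h=3 -> lands@9:R; in-air after throw: [b2@7:R b1@9:R b4@10:L b3@11:R b5@14:L]
Beat 7 (R): throw ball2 h=6 -> lands@13:R; in-air after throw: [b1@9:R b4@10:L b3@11:R b2@13:R b5@14:L]
Beat 8 (L): throw ball6 h=9 -> lands@17:R; in-air after throw: [b1@9:R b4@10:L b3@11:R b2@13:R b5@14:L b6@17:R]
Beat 9 (R): throw ball1 h=3 -> lands@12:L; in-air after throw: [b4@10:L b3@11:R b1@12:L b2@13:R b5@14:L b6@17:R]
Beat 10 (L): throw ball4 h=6 -> lands@16:L; in-air after throw: [b3@11:R b1@12:L b2@13:R b5@14:L b4@16:L b6@17:R]
Beat 11 (R): throw ball3 h=9 -> lands@20:L; in-air after throw: [b1@12:L b2@13:R b5@14:L b4@16:L b6@17:R b3@20:L]
Beat 12 (L): throw ball1 h=3 -> lands@15:R; in-air after throw: [b2@13:R b5@14:L b1@15:R b4@16:L b6@17:R b3@20:L]
Beat 13 (R): throw ball2 h=6 -> lands@19:R; in-air after throw: [b5@14:L b1@15:R b4@16:L b6@17:R b2@19:R b3@20:L]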